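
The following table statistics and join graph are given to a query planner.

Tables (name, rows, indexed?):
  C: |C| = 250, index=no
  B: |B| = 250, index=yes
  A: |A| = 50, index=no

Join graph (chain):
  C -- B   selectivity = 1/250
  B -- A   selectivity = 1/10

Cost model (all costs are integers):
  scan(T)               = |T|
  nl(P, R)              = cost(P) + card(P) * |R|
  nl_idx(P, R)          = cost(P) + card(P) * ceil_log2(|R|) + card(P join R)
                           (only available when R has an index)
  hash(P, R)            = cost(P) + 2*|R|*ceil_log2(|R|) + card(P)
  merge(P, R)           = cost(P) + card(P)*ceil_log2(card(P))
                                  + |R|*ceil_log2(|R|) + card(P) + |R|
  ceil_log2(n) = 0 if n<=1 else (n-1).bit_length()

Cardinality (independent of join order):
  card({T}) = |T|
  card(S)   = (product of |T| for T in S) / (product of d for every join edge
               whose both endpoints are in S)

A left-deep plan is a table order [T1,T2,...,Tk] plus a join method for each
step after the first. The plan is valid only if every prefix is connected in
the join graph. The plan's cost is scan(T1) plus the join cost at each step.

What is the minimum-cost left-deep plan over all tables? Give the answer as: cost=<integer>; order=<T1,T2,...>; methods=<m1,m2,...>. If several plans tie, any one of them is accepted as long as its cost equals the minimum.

cost=3350; order=C,B,A; methods=nl_idx,hash

Selinger DP (subsets sized 1..n):
  {C}: scan cost=250, card=250
  {B}: scan cost=250, card=250
  {A}: scan cost=50, card=50
  {BC}: card=250; try (B,nl_idx)→2500, (C,hash)→4500, (B,hash)→4500, (C,merge)→4750, (B,merge)→4750, (C,nl)→62750 …(+1); best=2500 via (B,nl_idx)
  {AB}: card=1250; try (A,hash)→1100, (B,nl_idx)→1700, (B,merge)→2650, (A,merge)→2850, (B,hash)→4100, (B,nl)→12550 …(+1); best=1100 via (A,hash)
  {ABC}: card=1250; try (A,hash)→3350, (A,merge)→5100, (C,hash)→6350, (A,nl)→15000, (C,merge)→18350, (C,nl)→313600; best=3350 via (A,hash)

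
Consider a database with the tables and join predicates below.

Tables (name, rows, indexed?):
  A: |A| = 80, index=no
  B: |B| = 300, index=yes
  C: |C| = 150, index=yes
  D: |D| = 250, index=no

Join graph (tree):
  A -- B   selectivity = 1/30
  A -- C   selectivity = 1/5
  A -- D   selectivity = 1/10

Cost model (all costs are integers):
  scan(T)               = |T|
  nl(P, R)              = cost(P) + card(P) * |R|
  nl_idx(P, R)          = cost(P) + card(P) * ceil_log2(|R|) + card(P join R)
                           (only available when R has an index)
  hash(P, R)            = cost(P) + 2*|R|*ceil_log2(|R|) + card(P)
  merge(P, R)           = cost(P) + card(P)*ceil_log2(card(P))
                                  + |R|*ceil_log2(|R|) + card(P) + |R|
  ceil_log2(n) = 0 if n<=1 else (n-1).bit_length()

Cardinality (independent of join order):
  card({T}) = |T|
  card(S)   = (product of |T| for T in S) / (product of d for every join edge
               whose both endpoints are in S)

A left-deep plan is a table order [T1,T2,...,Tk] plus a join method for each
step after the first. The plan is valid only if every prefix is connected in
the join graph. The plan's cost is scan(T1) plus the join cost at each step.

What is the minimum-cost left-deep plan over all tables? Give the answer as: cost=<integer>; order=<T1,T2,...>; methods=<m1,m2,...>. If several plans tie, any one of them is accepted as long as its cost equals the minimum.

cost=28800; order=A,B,D,C; methods=nl_idx,hash,hash

Selinger DP (subsets sized 1..n):
  {A}: scan cost=80, card=80
  {B}: scan cost=300, card=300
  {C}: scan cost=150, card=150
  {D}: scan cost=250, card=250
  {AB}: card=800; try (B,nl_idx)→1600, (A,hash)→1720, (B,merge)→3720, (A,merge)→3940, (B,hash)→5560, (B,nl)→24080 …(+1); best=1600 via (B,nl_idx)
  {AC}: card=2400; try (A,hash)→1420, (C,merge)→2070, (A,merge)→2140, (C,hash)→2560, (C,nl_idx)→3120, (C,nl)→12080 …(+1); best=1420 via (A,hash)
  {AD}: card=2000; try (A,hash)→1620, (D,merge)→2970, (A,merge)→3140, (D,hash)→4160, (D,nl)→20080, (A,nl)→20250; best=1620 via (A,hash)
  {ABC}: card=24000; try (C,hash)→4800, (B,hash)→9220, (C,merge)→11750, (C,nl_idx)→32000, (B,merge)→35620, (B,nl_idx)→47020 …(+2); best=4800 via (C,hash)
  {ABD}: card=20000; try (D,hash)→6400, (B,hash)→9020, (D,merge)→12650, (B,merge)→28620, (B,nl_idx)→39620, (D,nl)→201600 …(+1); best=6400 via (D,hash)
  {ACD}: card=60000; try (C,hash)→6020, (D,hash)→7820, (C,merge)→26970, (D,merge)→34870, (C,nl_idx)→77620, (C,nl)→301620 …(+1); best=6020 via (C,hash)
  {ABCD}: card=600000; try (C,hash)→28800, (D,hash)→32800, (B,hash)→71420, (C,merge)→327750, (D,merge)→391050, (C,nl_idx)→766400 …(+5); best=28800 via (C,hash)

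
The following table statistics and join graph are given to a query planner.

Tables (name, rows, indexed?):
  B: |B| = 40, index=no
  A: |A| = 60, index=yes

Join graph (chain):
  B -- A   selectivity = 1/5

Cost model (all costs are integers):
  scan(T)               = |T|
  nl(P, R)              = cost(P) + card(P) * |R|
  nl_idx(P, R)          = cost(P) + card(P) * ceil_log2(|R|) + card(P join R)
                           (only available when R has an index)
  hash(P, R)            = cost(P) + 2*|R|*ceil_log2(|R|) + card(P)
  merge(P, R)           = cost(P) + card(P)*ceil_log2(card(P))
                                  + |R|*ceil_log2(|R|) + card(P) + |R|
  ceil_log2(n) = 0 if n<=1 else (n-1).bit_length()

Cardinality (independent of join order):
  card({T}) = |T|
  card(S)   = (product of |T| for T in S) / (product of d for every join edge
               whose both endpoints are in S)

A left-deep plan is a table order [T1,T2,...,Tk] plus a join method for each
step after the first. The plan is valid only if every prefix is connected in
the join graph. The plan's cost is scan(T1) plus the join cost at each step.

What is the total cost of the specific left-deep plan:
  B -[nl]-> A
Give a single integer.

2440

step 1: scan B: cost=40, card=40
step 2: join A via nl
    card(P join A) = 40*60/(5) = 480
    cost = 40 + 40*60 = 2440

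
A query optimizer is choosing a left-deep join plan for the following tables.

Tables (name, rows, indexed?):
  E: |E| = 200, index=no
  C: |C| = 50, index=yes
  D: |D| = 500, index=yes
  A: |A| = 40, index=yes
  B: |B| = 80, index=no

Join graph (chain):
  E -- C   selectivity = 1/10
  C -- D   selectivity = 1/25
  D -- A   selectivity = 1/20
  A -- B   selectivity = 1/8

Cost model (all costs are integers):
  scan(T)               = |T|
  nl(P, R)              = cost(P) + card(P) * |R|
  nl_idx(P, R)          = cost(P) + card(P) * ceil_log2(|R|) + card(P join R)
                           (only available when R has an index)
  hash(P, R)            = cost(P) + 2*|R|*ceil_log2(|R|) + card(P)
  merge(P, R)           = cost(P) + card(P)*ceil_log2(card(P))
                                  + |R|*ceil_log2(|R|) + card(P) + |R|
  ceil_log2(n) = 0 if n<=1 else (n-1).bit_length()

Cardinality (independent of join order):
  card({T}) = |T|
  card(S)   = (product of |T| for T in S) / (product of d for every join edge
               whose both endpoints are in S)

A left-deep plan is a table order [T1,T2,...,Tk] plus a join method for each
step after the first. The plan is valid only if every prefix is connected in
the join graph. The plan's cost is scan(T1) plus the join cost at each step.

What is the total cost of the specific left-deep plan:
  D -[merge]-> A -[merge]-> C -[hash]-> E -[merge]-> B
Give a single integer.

702970

step 1: scan D: cost=500, card=500
step 2: join A via merge
    card(P join A) = 500*40/(20) = 1000
    cost = 500 + 500*9 + 40*6 + 500 + 40 = 5780
step 3: join C via merge
    card(P join C) = 1000*50/(25) = 2000
    cost = 5780 + 1000*10 + 50*6 + 1000 + 50 = 17130
step 4: join E via hash
    card(P join E) = 2000*200/(10) = 40000
    cost = 17130 + 2*200*8 + 2000 = 22330
step 5: join B via merge
    card(P join B) = 40000*80/(8) = 400000
    cost = 22330 + 40000*16 + 80*7 + 40000 + 80 = 702970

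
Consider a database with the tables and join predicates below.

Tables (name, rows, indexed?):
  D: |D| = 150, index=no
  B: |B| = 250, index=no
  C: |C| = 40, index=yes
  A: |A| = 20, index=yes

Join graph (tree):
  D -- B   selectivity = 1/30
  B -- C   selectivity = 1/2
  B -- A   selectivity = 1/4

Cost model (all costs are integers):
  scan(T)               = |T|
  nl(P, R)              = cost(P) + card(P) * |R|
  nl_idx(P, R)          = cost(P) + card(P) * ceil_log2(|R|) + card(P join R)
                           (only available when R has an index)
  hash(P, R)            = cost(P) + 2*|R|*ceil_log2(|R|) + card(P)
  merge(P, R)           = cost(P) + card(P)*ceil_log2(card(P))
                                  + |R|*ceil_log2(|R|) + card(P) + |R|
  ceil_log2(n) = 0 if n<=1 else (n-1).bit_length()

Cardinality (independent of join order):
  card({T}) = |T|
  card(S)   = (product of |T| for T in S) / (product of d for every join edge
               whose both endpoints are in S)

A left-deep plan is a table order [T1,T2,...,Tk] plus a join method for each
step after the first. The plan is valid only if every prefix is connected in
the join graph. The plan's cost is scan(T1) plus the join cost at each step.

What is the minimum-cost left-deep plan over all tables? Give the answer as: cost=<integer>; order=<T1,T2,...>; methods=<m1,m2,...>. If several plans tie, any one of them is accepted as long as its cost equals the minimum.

Selinger DP (subsets sized 1..n):
  {D}: scan cost=150, card=150
  {B}: scan cost=250, card=250
  {C}: scan cost=40, card=40
  {A}: scan cost=20, card=20
  {BD}: card=1250; try (D,hash)→2900, (B,merge)→3750, (D,merge)→3850, (B,hash)→4300, (B,nl)→37650, (D,nl)→37750; best=2900 via (D,hash)
  {BC}: card=5000; try (C,hash)→980, (B,merge)→2570, (C,merge)→2780, (B,hash)→4080, (C,nl_idx)→6750, (B,nl)→10040 …(+1); best=980 via (C,hash)
  {AB}: card=1250; try (A,hash)→700, (B,merge)→2390, (A,merge)→2620, (A,nl_idx)→2750, (B,hash)→4040, (B,nl)→5020 …(+1); best=700 via (A,hash)
  {BCD}: card=25000; try (C,hash)→4630, (D,hash)→8380, (C,merge)→18180, (C,nl_idx)→35400, (C,nl)→52900, (D,merge)→72330 …(+1); best=4630 via (C,hash)
  {ABD}: card=6250; try (D,hash)→4350, (A,hash)→4350, (A,nl_idx)→15400, (D,merge)→17050, (A,merge)→18020, (A,nl)→27900 …(+1); best=4350 via (D,hash)
  {ABC}: card=25000; try (C,hash)→2430, (A,hash)→6180, (C,merge)→15980, (C,nl_idx)→33200, (C,nl)→50700, (A,nl_idx)→50980 …(+2); best=2430 via (C,hash)
  {ABCD}: card=125000; try (C,hash)→11080, (D,hash)→29830, (A,hash)→29830, (C,merge)→92130, (C,nl_idx)→166850, (C,nl)→254350 …(+5); best=11080 via (C,hash)

cost=11080; order=B,A,D,C; methods=hash,hash,hash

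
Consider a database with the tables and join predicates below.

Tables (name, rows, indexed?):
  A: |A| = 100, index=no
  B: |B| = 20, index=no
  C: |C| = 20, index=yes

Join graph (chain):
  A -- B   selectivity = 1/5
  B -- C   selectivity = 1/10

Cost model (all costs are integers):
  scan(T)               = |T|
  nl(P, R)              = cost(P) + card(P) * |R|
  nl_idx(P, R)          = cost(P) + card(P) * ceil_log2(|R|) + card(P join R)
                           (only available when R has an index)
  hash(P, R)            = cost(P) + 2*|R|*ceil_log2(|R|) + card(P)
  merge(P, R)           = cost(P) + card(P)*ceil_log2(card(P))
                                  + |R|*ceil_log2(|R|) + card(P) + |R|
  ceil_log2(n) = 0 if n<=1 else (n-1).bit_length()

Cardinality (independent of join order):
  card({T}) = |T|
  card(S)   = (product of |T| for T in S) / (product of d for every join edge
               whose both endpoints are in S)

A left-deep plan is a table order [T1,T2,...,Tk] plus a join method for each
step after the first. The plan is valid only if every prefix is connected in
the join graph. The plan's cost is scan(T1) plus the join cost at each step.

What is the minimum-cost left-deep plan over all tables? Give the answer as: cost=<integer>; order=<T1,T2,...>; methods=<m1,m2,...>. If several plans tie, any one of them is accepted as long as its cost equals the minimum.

Selinger DP (subsets sized 1..n):
  {A}: scan cost=100, card=100
  {B}: scan cost=20, card=20
  {C}: scan cost=20, card=20
  {AB}: card=400; try (B,hash)→400, (A,merge)→940, (B,merge)→1020, (A,hash)→1440, (A,nl)→2020, (B,nl)→2100; best=400 via (B,hash)
  {BC}: card=40; try (C,nl_idx)→160, (C,hash)→240, (B,hash)→240, (C,merge)→260, (B,merge)→260, (C,nl)→420 …(+1); best=160 via (C,nl_idx)
  {ABC}: card=800; try (C,hash)→1000, (A,merge)→1240, (A,hash)→1600, (C,nl_idx)→3200, (A,nl)→4160, (C,merge)→4520 …(+1); best=1000 via (C,hash)

cost=1000; order=A,B,C; methods=hash,hash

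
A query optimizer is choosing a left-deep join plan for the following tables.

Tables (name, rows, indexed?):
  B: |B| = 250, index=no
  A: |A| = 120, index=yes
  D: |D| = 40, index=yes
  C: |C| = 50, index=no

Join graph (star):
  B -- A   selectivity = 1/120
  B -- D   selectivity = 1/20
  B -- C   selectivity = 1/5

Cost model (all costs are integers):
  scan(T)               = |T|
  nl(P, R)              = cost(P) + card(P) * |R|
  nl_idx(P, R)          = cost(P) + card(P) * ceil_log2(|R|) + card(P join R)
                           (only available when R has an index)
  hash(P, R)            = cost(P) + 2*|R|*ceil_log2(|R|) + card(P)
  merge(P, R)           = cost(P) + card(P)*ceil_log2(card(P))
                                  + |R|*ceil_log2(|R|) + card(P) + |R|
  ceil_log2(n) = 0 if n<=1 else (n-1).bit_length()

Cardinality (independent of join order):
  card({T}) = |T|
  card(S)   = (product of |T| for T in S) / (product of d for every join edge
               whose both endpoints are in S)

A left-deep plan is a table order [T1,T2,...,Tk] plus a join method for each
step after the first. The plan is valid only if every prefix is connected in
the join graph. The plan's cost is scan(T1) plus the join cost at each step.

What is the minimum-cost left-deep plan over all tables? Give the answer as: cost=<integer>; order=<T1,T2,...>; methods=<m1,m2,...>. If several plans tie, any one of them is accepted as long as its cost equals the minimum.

cost=4010; order=B,A,D,C; methods=hash,hash,hash

Selinger DP (subsets sized 1..n):
  {B}: scan cost=250, card=250
  {A}: scan cost=120, card=120
  {D}: scan cost=40, card=40
  {C}: scan cost=50, card=50
  {AB}: card=250; try (A,hash)→2180, (A,nl_idx)→2250, (B,merge)→3330, (A,merge)→3460, (B,hash)→4240, (B,nl)→30120 …(+1); best=2180 via (A,hash)
  {BD}: card=500; try (D,hash)→980, (D,nl_idx)→2250, (B,merge)→2570, (D,merge)→2780, (B,hash)→4080, (B,nl)→10040 …(+1); best=980 via (D,hash)
  {BC}: card=2500; try (C,hash)→1100, (B,merge)→2650, (C,merge)→2850, (B,hash)→4100, (B,nl)→12550, (C,nl)→12750; best=1100 via (C,hash)
  {ABD}: card=500; try (D,hash)→2910, (A,hash)→3160, (D,nl_idx)→4180, (D,merge)→4710, (A,nl_idx)→4980, (A,merge)→6940 …(+2); best=2910 via (D,hash)
  {ABC}: card=2500; try (C,hash)→3030, (C,merge)→4780, (A,hash)→5280, (C,nl)→14680, (A,nl_idx)→21100, (A,merge)→34560 …(+1); best=3030 via (C,hash)
  {BCD}: card=5000; try (C,hash)→2080, (D,hash)→4080, (C,merge)→6330, (D,nl_idx)→21100, (C,nl)→25980, (D,merge)→33880 …(+1); best=2080 via (C,hash)
  {ABCD}: card=5000; try (C,hash)→4010, (D,hash)→6010, (C,merge)→8260, (A,hash)→8760, (D,nl_idx)→23030, (C,nl)→27910 …(+5); best=4010 via (C,hash)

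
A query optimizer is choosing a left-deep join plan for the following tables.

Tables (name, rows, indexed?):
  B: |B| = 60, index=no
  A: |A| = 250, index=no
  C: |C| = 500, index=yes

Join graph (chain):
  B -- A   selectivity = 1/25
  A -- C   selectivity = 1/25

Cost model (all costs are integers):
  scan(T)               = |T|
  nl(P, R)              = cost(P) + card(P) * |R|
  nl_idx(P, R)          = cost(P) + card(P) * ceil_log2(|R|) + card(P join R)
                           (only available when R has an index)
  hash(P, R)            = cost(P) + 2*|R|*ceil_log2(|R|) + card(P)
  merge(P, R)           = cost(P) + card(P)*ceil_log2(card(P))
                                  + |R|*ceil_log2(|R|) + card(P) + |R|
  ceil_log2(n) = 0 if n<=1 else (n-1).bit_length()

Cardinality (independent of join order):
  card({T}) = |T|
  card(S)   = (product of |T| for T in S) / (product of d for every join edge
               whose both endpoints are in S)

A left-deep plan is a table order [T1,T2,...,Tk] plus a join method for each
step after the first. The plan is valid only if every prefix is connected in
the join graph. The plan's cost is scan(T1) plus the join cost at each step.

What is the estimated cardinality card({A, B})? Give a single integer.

Tables in S: A(250), B(60)
Edges inside S: B-A(d=25)
numerator = 250 * 60 = 15000
denominator = 25 = 25
card(S) = 15000 / 25 = 600

600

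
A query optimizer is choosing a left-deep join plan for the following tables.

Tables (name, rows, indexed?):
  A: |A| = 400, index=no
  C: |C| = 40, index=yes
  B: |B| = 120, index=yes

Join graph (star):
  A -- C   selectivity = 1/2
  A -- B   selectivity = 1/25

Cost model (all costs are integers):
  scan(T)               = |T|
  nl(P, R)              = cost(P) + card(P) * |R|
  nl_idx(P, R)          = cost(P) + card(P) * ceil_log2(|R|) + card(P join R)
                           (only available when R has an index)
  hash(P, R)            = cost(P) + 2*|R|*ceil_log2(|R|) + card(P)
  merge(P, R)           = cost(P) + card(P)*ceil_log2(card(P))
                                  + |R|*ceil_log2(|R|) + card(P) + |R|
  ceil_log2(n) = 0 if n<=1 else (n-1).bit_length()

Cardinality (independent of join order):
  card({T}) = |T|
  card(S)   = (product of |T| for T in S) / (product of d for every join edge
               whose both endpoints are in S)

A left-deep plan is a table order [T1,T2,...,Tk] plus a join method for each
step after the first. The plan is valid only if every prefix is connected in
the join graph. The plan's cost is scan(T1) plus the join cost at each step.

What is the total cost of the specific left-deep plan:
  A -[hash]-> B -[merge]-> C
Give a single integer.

25800

step 1: scan A: cost=400, card=400
step 2: join B via hash
    card(P join B) = 400*120/(25) = 1920
    cost = 400 + 2*120*7 + 400 = 2480
step 3: join C via merge
    card(P join C) = 1920*40/(2) = 38400
    cost = 2480 + 1920*11 + 40*6 + 1920 + 40 = 25800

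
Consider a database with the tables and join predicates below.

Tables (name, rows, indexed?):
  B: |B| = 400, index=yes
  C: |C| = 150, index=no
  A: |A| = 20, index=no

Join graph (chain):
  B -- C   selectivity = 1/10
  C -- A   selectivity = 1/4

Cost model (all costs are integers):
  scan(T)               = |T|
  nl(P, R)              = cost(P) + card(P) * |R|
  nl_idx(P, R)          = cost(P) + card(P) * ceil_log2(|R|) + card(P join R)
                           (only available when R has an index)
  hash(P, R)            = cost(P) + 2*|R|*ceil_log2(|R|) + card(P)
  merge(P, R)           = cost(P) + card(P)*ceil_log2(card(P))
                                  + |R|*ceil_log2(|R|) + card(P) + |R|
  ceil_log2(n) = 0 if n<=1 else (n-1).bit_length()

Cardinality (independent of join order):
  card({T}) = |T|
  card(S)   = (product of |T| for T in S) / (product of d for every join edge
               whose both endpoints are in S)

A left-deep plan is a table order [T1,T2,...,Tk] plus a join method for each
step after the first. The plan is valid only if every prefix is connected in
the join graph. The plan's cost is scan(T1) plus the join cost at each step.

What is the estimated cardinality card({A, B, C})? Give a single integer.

Tables in S: A(20), B(400), C(150)
Edges inside S: B-C(d=10), C-A(d=4)
numerator = 20 * 400 * 150 = 1200000
denominator = 10 * 4 = 40
card(S) = 1200000 / 40 = 30000

30000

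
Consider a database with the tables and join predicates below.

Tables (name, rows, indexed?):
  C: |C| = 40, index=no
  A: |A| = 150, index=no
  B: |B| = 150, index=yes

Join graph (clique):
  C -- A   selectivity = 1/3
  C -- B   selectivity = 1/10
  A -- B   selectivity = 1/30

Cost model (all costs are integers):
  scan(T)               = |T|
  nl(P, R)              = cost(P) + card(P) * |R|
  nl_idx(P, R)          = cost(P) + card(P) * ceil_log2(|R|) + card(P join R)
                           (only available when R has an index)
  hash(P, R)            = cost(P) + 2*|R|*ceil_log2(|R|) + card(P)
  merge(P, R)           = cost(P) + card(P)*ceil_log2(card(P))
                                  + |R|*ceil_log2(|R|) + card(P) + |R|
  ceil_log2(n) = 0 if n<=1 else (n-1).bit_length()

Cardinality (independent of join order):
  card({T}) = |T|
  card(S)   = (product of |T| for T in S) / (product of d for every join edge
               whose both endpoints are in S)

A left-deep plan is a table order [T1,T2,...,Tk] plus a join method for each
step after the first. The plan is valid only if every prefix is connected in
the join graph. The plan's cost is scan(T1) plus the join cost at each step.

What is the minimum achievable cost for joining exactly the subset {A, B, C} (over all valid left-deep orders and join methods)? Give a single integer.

3330

Selinger DP over subsets of {A,B,C}:
  {C}: scan cost=40, card=40
  {A}: scan cost=150, card=150
  {B}: scan cost=150, card=150
  {AC}: card=2000; try (C,hash)→780, (A,merge)→1670, (C,merge)→1780, (A,hash)→2480, (A,nl)→6040, (C,nl)→6150; best=780 via (C,hash)
  {BC}: card=600; try (C,hash)→780, (B,nl_idx)→960, (B,merge)→1670, (C,merge)→1780, (B,hash)→2480, (B,nl)→6040 …(+1); best=780 via (C,hash)
  {AB}: card=750; try (B,nl_idx)→2100, (B,hash)→2700, (A,hash)→2700, (B,merge)→2850, (A,merge)→2850, (B,nl)→22650 …(+1); best=2100 via (B,nl_idx)
  {ABC}: card=1000; try (C,hash)→3330, (A,hash)→3780, (B,hash)→5180, (A,merge)→8730, (C,merge)→10630, (B,nl_idx)→17780 …(+4); best=3330 via (C,hash)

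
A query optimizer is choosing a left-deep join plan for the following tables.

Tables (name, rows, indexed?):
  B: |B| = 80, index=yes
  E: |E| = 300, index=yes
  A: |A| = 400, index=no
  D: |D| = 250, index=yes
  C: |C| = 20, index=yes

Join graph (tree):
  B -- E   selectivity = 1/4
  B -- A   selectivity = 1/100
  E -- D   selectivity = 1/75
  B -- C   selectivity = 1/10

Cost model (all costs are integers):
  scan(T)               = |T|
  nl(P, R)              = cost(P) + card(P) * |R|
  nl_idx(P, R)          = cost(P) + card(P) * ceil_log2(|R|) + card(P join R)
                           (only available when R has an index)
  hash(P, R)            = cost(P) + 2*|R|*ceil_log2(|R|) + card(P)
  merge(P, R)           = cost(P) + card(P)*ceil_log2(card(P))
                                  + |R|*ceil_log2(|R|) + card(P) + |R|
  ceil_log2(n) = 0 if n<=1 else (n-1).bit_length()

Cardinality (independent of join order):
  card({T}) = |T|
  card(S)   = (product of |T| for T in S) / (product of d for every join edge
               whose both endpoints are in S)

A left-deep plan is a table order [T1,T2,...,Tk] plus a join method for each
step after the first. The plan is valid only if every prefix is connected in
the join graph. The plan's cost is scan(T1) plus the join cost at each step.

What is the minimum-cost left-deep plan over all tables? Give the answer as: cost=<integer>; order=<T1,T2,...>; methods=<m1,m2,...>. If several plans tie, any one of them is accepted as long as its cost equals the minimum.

Selinger DP (subsets sized 1..n):
  {B}: scan cost=80, card=80
  {E}: scan cost=300, card=300
  {A}: scan cost=400, card=400
  {D}: scan cost=250, card=250
  {C}: scan cost=20, card=20
  {BE}: card=6000; try (B,hash)→1720, (E,merge)→3720, (B,merge)→3940, (E,hash)→5560, (E,nl_idx)→6800, (B,nl_idx)→8400 …(+2); best=1720 via (B,hash)
  {AB}: card=320; try (B,hash)→1920, (B,nl_idx)→3520, (A,merge)→4720, (B,merge)→5040, (A,hash)→7360, (A,nl)→32080 …(+1); best=1920 via (B,hash)
  {BC}: card=160; try (B,nl_idx)→320, (C,hash)→360, (C,nl_idx)→640, (B,merge)→780, (C,merge)→840, (B,hash)→1160 …(+2); best=320 via (B,nl_idx)
  {DE}: card=1000; try (E,nl_idx)→3500, (D,nl_idx)→3700, (D,hash)→4600, (E,merge)→5500, (D,merge)→5550, (E,hash)→5900 …(+2); best=3500 via (E,nl_idx)
  {ABE}: card=24000; try (E,hash)→7640, (E,merge)→8120, (A,hash)→14920, (E,nl_idx)→28800, (A,merge)→89720, (E,nl)→97920 …(+1); best=7640 via (E,hash)
  {BDE}: card=20000; try (B,hash)→5620, (D,hash)→11720, (B,merge)→15140, (B,nl_idx)→30500, (D,nl_idx)→69720, (B,nl)→83500 …(+2); best=5620 via (B,hash)
  {BCE}: card=12000; try (E,merge)→4760, (E,hash)→5880, (C,hash)→7920, (E,nl_idx)→13760, (C,nl_idx)→43720, (E,nl)→48320 …(+2); best=4760 via (E,merge)
  {ABC}: card=640; try (C,hash)→2440, (C,nl_idx)→4160, (C,merge)→5240, (A,merge)→5760, (A,hash)→7680, (C,nl)→8320 …(+1); best=2440 via (C,hash)
  {ABDE}: card=80000; try (A,hash)→32820, (D,hash)→35640, (D,nl_idx)→279640, (A,merge)→329620, (D,merge)→393890, (D,nl)→6007640 …(+1); best=32820 via (A,hash)
  {ABCE}: card=48000; try (E,hash)→8480, (E,merge)→12480, (A,hash)→23960, (C,hash)→31840, (E,nl_idx)→56200, (C,nl_idx)→175640 …(+5); best=8480 via (E,hash)
  {BCDE}: card=40000; try (D,hash)→20760, (C,hash)→25820, (D,nl_idx)→140760, (C,nl_idx)→145620, (D,merge)→187010, (C,merge)→325740 …(+2); best=20760 via (D,hash)
  {ABCDE}: card=160000; try (D,hash)→60480, (A,hash)→67960, (C,hash)→113020, (D,nl_idx)→552480, (C,nl_idx)→592820, (A,merge)→704760 …(+5); best=60480 via (D,hash)

cost=60480; order=A,B,C,E,D; methods=hash,hash,hash,hash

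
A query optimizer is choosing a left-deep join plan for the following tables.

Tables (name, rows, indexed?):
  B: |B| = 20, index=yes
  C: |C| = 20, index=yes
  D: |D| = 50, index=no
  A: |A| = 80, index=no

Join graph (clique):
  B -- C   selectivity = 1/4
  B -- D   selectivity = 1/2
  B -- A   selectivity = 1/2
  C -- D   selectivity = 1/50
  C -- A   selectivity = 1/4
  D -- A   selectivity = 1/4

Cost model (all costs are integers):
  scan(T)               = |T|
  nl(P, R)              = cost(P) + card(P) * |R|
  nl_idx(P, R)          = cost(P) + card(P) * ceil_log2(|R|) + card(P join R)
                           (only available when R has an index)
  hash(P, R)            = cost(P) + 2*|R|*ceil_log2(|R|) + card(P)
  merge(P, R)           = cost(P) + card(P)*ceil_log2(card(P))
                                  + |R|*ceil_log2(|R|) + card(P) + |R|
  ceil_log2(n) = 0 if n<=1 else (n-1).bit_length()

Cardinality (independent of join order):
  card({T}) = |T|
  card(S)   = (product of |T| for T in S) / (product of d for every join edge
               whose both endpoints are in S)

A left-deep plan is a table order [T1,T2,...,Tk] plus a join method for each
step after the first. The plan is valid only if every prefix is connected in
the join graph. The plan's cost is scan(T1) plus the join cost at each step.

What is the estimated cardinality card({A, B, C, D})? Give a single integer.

125

Tables in S: A(80), B(20), C(20), D(50)
Edges inside S: B-C(d=4), B-D(d=2), B-A(d=2), C-D(d=50), C-A(d=4), D-A(d=4)
numerator = 80 * 20 * 20 * 50 = 1600000
denominator = 4 * 2 * 2 * 50 * 4 * 4 = 12800
card(S) = 1600000 / 12800 = 125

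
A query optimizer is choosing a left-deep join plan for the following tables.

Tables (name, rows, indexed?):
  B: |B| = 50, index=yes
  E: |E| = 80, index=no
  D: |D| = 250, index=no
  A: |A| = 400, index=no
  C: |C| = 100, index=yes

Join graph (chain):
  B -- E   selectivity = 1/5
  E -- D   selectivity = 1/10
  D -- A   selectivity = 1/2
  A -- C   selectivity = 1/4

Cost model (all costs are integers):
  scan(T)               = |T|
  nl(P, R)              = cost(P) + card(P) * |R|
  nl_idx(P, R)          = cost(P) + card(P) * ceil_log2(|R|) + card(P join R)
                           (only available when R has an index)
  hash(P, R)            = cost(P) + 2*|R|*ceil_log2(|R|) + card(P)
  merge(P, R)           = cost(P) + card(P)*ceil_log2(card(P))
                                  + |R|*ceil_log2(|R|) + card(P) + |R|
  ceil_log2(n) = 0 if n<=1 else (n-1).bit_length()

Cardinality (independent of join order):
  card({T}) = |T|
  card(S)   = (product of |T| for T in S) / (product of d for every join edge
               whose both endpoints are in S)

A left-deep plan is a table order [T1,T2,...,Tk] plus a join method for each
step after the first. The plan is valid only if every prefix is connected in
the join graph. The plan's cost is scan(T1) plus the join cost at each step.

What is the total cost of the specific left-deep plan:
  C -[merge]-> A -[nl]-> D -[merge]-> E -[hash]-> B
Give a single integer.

40006140

step 1: scan C: cost=100, card=100
step 2: join A via merge
    card(P join A) = 100*400/(4) = 10000
    cost = 100 + 100*7 + 400*9 + 100 + 400 = 4900
step 3: join D via nl
    card(P join D) = 10000*250/(2) = 1250000
    cost = 4900 + 10000*250 = 2504900
step 4: join E via merge
    card(P join E) = 1250000*80/(10) = 10000000
    cost = 2504900 + 1250000*21 + 80*7 + 1250000 + 80 = 30005540
step 5: join B via hash
    card(P join B) = 10000000*50/(5) = 100000000
    cost = 30005540 + 2*50*6 + 10000000 = 40006140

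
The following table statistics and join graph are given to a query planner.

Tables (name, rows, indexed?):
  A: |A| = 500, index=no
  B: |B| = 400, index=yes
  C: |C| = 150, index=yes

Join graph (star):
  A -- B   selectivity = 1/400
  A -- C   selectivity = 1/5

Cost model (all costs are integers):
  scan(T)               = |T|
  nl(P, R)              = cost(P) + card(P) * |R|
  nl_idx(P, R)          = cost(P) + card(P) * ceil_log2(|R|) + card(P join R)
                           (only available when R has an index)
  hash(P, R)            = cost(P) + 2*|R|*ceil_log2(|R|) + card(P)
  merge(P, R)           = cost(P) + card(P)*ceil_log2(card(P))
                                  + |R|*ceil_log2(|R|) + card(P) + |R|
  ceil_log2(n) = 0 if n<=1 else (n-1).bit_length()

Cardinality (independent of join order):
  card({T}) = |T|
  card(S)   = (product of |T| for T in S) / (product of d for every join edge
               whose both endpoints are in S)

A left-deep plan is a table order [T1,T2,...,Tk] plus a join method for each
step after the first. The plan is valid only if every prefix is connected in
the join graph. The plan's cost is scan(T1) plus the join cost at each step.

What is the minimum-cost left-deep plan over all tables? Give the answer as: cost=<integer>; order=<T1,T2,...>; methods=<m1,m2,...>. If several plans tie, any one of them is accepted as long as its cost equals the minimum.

Selinger DP (subsets sized 1..n):
  {A}: scan cost=500, card=500
  {B}: scan cost=400, card=400
  {C}: scan cost=150, card=150
  {AB}: card=500; try (B,nl_idx)→5500, (B,hash)→8200, (A,merge)→9400, (B,merge)→9500, (A,hash)→9800, (A,nl)→200400 …(+1); best=5500 via (B,nl_idx)
  {AC}: card=15000; try (C,hash)→3400, (A,merge)→6500, (C,merge)→6850, (A,hash)→9300, (C,nl_idx)→19500, (A,nl)→75150 …(+1); best=3400 via (C,hash)
  {ABC}: card=15000; try (C,hash)→8400, (C,merge)→11850, (C,nl_idx)→24500, (B,hash)→25600, (C,nl)→80500, (B,nl_idx)→153400 …(+2); best=8400 via (C,hash)

cost=8400; order=A,B,C; methods=nl_idx,hash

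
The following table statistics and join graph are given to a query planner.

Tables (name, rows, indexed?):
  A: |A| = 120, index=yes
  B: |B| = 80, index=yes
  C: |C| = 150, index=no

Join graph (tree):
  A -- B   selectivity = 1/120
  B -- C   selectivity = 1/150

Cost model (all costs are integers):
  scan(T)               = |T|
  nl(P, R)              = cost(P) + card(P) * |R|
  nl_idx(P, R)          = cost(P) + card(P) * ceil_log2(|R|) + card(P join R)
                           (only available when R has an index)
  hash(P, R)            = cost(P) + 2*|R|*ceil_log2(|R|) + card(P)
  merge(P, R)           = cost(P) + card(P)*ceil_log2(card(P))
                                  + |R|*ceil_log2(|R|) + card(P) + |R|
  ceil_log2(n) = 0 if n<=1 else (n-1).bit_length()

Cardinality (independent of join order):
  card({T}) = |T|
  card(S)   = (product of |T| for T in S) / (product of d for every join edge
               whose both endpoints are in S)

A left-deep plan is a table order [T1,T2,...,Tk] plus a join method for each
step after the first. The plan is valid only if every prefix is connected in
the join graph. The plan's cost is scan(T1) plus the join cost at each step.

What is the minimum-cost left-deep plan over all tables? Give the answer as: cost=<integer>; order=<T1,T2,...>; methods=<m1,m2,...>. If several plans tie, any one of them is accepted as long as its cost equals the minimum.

cost=1920; order=C,B,A; methods=nl_idx,nl_idx

Selinger DP (subsets sized 1..n):
  {A}: scan cost=120, card=120
  {B}: scan cost=80, card=80
  {C}: scan cost=150, card=150
  {AB}: card=80; try (A,nl_idx)→720, (B,nl_idx)→1040, (B,hash)→1360, (A,merge)→1680, (B,merge)→1720, (A,hash)→1840 …(+2); best=720 via (A,nl_idx)
  {BC}: card=80; try (B,nl_idx)→1280, (B,hash)→1420, (C,merge)→2070, (B,merge)→2140, (C,hash)→2560, (C,nl)→12080 …(+1); best=1280 via (B,nl_idx)
  {ABC}: card=80; try (A,nl_idx)→1920, (C,merge)→2710, (A,merge)→2880, (A,hash)→3040, (C,hash)→3200, (A,nl)→10880 …(+1); best=1920 via (A,nl_idx)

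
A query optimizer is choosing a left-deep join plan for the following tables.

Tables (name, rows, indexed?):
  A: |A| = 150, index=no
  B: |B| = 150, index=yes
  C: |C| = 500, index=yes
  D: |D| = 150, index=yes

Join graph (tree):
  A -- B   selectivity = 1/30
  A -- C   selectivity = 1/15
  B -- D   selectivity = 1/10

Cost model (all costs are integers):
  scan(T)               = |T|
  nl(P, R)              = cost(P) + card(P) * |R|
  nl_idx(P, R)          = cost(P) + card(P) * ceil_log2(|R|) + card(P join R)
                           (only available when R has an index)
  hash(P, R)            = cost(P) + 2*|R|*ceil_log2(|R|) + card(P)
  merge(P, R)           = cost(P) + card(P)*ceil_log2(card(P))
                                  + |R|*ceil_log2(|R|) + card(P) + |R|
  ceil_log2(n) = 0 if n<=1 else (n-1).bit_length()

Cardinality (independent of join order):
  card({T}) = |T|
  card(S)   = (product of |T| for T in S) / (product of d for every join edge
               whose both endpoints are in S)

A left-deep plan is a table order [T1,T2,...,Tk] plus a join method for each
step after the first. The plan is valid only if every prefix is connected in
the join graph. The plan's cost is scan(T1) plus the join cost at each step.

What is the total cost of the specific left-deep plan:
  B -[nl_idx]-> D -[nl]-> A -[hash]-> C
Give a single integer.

step 1: scan B: cost=150, card=150
step 2: join D via nl_idx
    card(P join D) = 150*150/(10) = 2250
    cost = 150 + 150*8 + 2250 = 3600
step 3: join A via nl
    card(P join A) = 2250*150/(30) = 11250
    cost = 3600 + 2250*150 = 341100
step 4: join C via hash
    card(P join C) = 11250*500/(15) = 375000
    cost = 341100 + 2*500*9 + 11250 = 361350

361350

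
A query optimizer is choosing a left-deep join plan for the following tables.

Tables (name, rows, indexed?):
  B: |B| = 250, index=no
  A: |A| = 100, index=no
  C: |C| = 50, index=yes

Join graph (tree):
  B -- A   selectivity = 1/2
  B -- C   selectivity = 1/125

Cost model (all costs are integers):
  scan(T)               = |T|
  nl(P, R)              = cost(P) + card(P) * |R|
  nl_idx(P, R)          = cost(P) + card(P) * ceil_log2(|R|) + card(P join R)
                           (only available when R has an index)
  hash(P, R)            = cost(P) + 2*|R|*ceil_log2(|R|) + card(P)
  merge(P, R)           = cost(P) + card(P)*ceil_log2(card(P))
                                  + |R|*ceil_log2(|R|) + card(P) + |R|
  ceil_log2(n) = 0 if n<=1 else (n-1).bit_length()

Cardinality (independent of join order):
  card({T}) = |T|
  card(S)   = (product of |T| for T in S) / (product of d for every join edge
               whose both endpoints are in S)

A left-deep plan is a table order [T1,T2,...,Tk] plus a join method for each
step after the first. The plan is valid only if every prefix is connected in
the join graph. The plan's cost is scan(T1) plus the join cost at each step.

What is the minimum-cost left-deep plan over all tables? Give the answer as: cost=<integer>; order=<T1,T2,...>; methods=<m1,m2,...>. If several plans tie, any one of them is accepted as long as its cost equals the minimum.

Selinger DP (subsets sized 1..n):
  {B}: scan cost=250, card=250
  {A}: scan cost=100, card=100
  {C}: scan cost=50, card=50
  {AB}: card=12500; try (A,hash)→1900, (B,merge)→3150, (A,merge)→3300, (B,hash)→4200, (B,nl)→25100, (A,nl)→25250; best=1900 via (A,hash)
  {BC}: card=100; try (C,hash)→1100, (C,nl_idx)→1850, (B,merge)→2650, (C,merge)→2850, (B,hash)→4100, (B,nl)→12550 …(+1); best=1100 via (C,hash)
  {ABC}: card=5000; try (A,hash)→2600, (A,merge)→2700, (A,nl)→11100, (C,hash)→15000, (C,nl_idx)→81900, (C,merge)→189750 …(+1); best=2600 via (A,hash)

cost=2600; order=B,C,A; methods=hash,hash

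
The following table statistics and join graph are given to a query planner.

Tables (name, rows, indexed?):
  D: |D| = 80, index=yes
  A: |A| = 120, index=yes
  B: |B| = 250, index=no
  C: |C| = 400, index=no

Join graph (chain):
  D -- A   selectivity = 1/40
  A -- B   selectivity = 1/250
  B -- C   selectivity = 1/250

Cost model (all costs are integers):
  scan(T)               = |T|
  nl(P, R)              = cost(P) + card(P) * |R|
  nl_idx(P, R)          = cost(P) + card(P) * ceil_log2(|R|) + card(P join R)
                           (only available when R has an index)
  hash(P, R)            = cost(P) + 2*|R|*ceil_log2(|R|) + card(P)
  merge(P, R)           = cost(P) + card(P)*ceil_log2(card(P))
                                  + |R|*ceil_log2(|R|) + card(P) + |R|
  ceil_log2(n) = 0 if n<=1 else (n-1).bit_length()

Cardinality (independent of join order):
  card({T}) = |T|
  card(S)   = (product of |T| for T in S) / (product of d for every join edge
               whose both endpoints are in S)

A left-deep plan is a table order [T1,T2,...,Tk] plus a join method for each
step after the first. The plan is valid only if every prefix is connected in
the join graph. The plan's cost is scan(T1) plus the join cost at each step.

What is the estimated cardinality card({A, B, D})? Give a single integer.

240

Tables in S: A(120), B(250), D(80)
Edges inside S: D-A(d=40), A-B(d=250)
numerator = 120 * 250 * 80 = 2400000
denominator = 40 * 250 = 10000
card(S) = 2400000 / 10000 = 240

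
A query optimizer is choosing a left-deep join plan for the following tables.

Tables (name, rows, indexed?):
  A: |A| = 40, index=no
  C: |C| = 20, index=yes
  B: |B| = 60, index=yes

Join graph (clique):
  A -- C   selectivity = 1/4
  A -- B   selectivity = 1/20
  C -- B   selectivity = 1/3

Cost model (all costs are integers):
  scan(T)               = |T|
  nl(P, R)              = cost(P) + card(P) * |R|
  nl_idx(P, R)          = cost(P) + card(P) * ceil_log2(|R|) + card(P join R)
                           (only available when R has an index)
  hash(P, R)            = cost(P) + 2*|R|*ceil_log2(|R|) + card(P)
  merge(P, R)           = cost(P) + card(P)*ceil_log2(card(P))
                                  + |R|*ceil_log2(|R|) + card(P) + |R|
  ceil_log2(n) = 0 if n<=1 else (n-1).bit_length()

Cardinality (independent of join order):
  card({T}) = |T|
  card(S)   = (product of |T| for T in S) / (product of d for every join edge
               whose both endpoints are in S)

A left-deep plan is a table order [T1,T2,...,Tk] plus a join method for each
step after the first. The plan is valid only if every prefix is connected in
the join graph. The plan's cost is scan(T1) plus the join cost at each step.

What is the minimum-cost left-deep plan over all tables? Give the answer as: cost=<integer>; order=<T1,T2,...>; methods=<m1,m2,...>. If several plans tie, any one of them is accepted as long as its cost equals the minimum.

Selinger DP (subsets sized 1..n):
  {A}: scan cost=40, card=40
  {C}: scan cost=20, card=20
  {B}: scan cost=60, card=60
  {AC}: card=200; try (C,hash)→280, (A,merge)→420, (C,merge)→440, (C,nl_idx)→440, (A,hash)→520, (A,nl)→820 …(+1); best=280 via (C,hash)
  {AB}: card=120; try (B,nl_idx)→400, (A,hash)→600, (B,merge)→740, (A,merge)→760, (B,hash)→800, (B,nl)→2440 …(+1); best=400 via (B,nl_idx)
  {BC}: card=400; try (C,hash)→320, (B,nl_idx)→540, (B,merge)→560, (C,merge)→600, (C,nl_idx)→760, (B,hash)→760 …(+2); best=320 via (C,hash)
  {ABC}: card=200; try (C,hash)→720, (C,nl_idx)→1200, (B,hash)→1200, (A,hash)→1200, (C,merge)→1480, (B,nl_idx)→1680 …(+5); best=720 via (C,hash)

cost=720; order=A,B,C; methods=nl_idx,hash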